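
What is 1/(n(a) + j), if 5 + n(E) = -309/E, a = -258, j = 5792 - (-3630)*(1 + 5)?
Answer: 86/2370865 ≈ 3.6274e-5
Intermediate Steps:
j = 27572 (j = 5792 - (-3630)*6 = 5792 - 1*(-21780) = 5792 + 21780 = 27572)
n(E) = -5 - 309/E
1/(n(a) + j) = 1/((-5 - 309/(-258)) + 27572) = 1/((-5 - 309*(-1/258)) + 27572) = 1/((-5 + 103/86) + 27572) = 1/(-327/86 + 27572) = 1/(2370865/86) = 86/2370865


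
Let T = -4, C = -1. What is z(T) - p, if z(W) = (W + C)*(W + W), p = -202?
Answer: 242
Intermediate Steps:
z(W) = 2*W*(-1 + W) (z(W) = (W - 1)*(W + W) = (-1 + W)*(2*W) = 2*W*(-1 + W))
z(T) - p = 2*(-4)*(-1 - 4) - 1*(-202) = 2*(-4)*(-5) + 202 = 40 + 202 = 242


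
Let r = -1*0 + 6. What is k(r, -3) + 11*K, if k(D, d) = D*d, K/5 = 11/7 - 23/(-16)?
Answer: 16519/112 ≈ 147.49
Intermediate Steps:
K = 1685/112 (K = 5*(11/7 - 23/(-16)) = 5*(11*(⅐) - 23*(-1/16)) = 5*(11/7 + 23/16) = 5*(337/112) = 1685/112 ≈ 15.045)
r = 6 (r = 0 + 6 = 6)
k(r, -3) + 11*K = 6*(-3) + 11*(1685/112) = -18 + 18535/112 = 16519/112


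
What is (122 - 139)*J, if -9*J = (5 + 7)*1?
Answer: 68/3 ≈ 22.667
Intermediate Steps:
J = -4/3 (J = -(5 + 7)/9 = -4/3 ≈ -1.3333)
(122 - 139)*J = (122 - 139)*(-4/3) = -17*(-4/3) = 68/3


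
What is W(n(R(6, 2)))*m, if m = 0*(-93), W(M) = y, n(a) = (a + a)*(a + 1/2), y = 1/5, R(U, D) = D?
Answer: 0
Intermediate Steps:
y = ⅕ (y = 1*(⅕) = ⅕ ≈ 0.20000)
n(a) = 2*a*(½ + a) (n(a) = (2*a)*(a + ½) = (2*a)*(½ + a) = 2*a*(½ + a))
W(M) = ⅕
m = 0
W(n(R(6, 2)))*m = (⅕)*0 = 0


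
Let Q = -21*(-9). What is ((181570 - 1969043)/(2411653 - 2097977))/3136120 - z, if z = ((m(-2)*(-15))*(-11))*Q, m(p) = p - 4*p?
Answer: -184064892736710673/983725577120 ≈ -1.8711e+5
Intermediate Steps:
m(p) = -3*p
Q = 189
z = 187110 (z = ((-3*(-2)*(-15))*(-11))*189 = ((6*(-15))*(-11))*189 = -90*(-11)*189 = 990*189 = 187110)
((181570 - 1969043)/(2411653 - 2097977))/3136120 - z = ((181570 - 1969043)/(2411653 - 2097977))/3136120 - 1*187110 = -1787473/313676*(1/3136120) - 187110 = -1787473*1/313676*(1/3136120) - 187110 = -1787473/313676*1/3136120 - 187110 = -1787473/983725577120 - 187110 = -184064892736710673/983725577120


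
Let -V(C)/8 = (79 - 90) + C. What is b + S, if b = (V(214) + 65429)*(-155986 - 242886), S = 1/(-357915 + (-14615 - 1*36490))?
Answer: -10409570436199201/409020 ≈ -2.5450e+10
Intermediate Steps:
V(C) = 88 - 8*C (V(C) = -8*((79 - 90) + C) = -8*(-11 + C) = 88 - 8*C)
S = -1/409020 (S = 1/(-357915 + (-14615 - 36490)) = 1/(-357915 - 51105) = 1/(-409020) = -1/409020 ≈ -2.4449e-6)
b = -25450027960 (b = ((88 - 8*214) + 65429)*(-155986 - 242886) = ((88 - 1712) + 65429)*(-398872) = (-1624 + 65429)*(-398872) = 63805*(-398872) = -25450027960)
b + S = -25450027960 - 1/409020 = -10409570436199201/409020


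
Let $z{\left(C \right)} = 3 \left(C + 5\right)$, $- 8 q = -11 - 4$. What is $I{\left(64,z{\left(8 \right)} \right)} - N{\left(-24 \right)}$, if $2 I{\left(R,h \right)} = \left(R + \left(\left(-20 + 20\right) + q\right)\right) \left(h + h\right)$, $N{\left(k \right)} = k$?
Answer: $\frac{20745}{8} \approx 2593.1$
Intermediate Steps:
$q = \frac{15}{8}$ ($q = - \frac{-11 - 4}{8} = \left(- \frac{1}{8}\right) \left(-15\right) = \frac{15}{8} \approx 1.875$)
$z{\left(C \right)} = 15 + 3 C$ ($z{\left(C \right)} = 3 \left(5 + C\right) = 15 + 3 C$)
$I{\left(R,h \right)} = h \left(\frac{15}{8} + R\right)$ ($I{\left(R,h \right)} = \frac{\left(R + \left(\left(-20 + 20\right) + \frac{15}{8}\right)\right) \left(h + h\right)}{2} = \frac{\left(R + \left(0 + \frac{15}{8}\right)\right) 2 h}{2} = \frac{\left(R + \frac{15}{8}\right) 2 h}{2} = \frac{\left(\frac{15}{8} + R\right) 2 h}{2} = \frac{2 h \left(\frac{15}{8} + R\right)}{2} = h \left(\frac{15}{8} + R\right)$)
$I{\left(64,z{\left(8 \right)} \right)} - N{\left(-24 \right)} = \frac{\left(15 + 3 \cdot 8\right) \left(15 + 8 \cdot 64\right)}{8} - -24 = \frac{\left(15 + 24\right) \left(15 + 512\right)}{8} + 24 = \frac{1}{8} \cdot 39 \cdot 527 + 24 = \frac{20553}{8} + 24 = \frac{20745}{8}$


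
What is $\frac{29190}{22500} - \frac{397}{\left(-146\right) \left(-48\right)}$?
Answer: $\frac{1086839}{876000} \approx 1.2407$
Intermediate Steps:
$\frac{29190}{22500} - \frac{397}{\left(-146\right) \left(-48\right)} = 29190 \cdot \frac{1}{22500} - \frac{397}{7008} = \frac{973}{750} - \frac{397}{7008} = \frac{1086839}{876000}$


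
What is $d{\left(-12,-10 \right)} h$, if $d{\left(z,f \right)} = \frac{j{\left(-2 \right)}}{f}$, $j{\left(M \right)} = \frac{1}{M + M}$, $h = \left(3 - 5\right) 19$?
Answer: $- \frac{19}{20} \approx -0.95$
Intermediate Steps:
$h = -38$ ($h = \left(-2\right) 19 = -38$)
$j{\left(M \right)} = \frac{1}{2 M}$
$d{\left(z,f \right)} = - \frac{1}{4 f}$ ($d{\left(z,f \right)} = \frac{\frac{1}{2} \frac{1}{-2}}{f} = \frac{\frac{1}{2} \left(- \frac{1}{2}\right)}{f} = - \frac{1}{4 f}$)
$d{\left(-12,-10 \right)} h = - \frac{1}{4 \left(-10\right)} \left(-38\right) = \left(- \frac{1}{4}\right) \left(- \frac{1}{10}\right) \left(-38\right) = \frac{1}{40} \left(-38\right) = - \frac{19}{20}$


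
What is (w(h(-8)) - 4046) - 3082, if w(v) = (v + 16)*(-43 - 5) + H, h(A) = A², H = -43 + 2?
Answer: -11009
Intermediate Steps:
H = -41
w(v) = -809 - 48*v (w(v) = (v + 16)*(-43 - 5) - 41 = (16 + v)*(-48) - 41 = (-768 - 48*v) - 41 = -809 - 48*v)
(w(h(-8)) - 4046) - 3082 = ((-809 - 48*(-8)²) - 4046) - 3082 = ((-809 - 48*64) - 4046) - 3082 = ((-809 - 3072) - 4046) - 3082 = (-3881 - 4046) - 3082 = -7927 - 3082 = -11009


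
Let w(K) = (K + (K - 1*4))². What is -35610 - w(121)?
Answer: -92254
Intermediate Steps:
w(K) = (-4 + 2*K)² (w(K) = (K + (K - 4))² = (K + (-4 + K))² = (-4 + 2*K)²)
-35610 - w(121) = -35610 - 4*(-2 + 121)² = -35610 - 4*119² = -35610 - 4*14161 = -35610 - 1*56644 = -35610 - 56644 = -92254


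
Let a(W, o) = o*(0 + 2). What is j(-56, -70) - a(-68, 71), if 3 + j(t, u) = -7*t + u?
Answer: 177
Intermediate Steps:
j(t, u) = -3 + u - 7*t (j(t, u) = -3 + (-7*t + u) = -3 + (u - 7*t) = -3 + u - 7*t)
a(W, o) = 2*o (a(W, o) = o*2 = 2*o)
j(-56, -70) - a(-68, 71) = (-3 - 70 - 7*(-56)) - 2*71 = (-3 - 70 + 392) - 1*142 = 319 - 142 = 177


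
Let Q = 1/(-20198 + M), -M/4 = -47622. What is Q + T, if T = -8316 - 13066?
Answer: -3641140779/170290 ≈ -21382.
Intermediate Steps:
M = 190488 (M = -4*(-47622) = 190488)
T = -21382
Q = 1/170290 (Q = 1/(-20198 + 190488) = 1/170290 ≈ 5.8723e-6)
Q + T = 1/170290 - 21382 = -3641140779/170290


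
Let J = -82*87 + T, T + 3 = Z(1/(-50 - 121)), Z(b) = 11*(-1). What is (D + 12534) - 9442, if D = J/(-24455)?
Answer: 75622008/24455 ≈ 3092.3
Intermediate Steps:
Z(b) = -11
T = -14 (T = -3 - 11 = -14)
J = -7148 (J = -82*87 - 14 = -7134 - 14 = -7148)
D = 7148/24455 (D = -7148/(-24455) = -7148*(-1/24455) = 7148/24455 ≈ 0.29229)
(D + 12534) - 9442 = (7148/24455 + 12534) - 9442 = 306526118/24455 - 9442 = 75622008/24455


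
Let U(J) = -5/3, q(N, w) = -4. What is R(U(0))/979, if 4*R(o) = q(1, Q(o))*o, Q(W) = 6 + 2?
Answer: 5/2937 ≈ 0.0017024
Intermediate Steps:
Q(W) = 8
U(J) = -5/3 (U(J) = -5*⅓ = -5/3)
R(o) = -o (R(o) = (-4*o)/4 = -o)
R(U(0))/979 = -1*(-5/3)/979 = (5/3)*(1/979) = 5/2937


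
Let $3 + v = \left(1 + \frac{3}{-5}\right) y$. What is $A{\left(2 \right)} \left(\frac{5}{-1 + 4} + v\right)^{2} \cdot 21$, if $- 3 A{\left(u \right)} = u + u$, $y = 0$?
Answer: $- \frac{448}{9} \approx -49.778$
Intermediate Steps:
$A{\left(u \right)} = - \frac{2 u}{3}$ ($A{\left(u \right)} = - \frac{u + u}{3} = - \frac{2 u}{3}$)
$v = -3$ ($v = -3 + \left(1 + \frac{3}{-5}\right) 0 = -3 + \left(1 + 3 \left(- \frac{1}{5}\right)\right) 0 = -3 + \left(1 - \frac{3}{5}\right) 0 = -3 + \frac{2}{5} \cdot 0 = -3 + 0 = -3$)
$A{\left(2 \right)} \left(\frac{5}{-1 + 4} + v\right)^{2} \cdot 21 = \left(- \frac{2}{3}\right) 2 \left(\frac{5}{-1 + 4} - 3\right)^{2} \cdot 21 = - \frac{4 \left(\frac{5}{3} - 3\right)^{2}}{3} \cdot 21 = - \frac{4 \left(- \frac{4}{3}\right)^{2}}{3} \cdot 21 = \left(- \frac{4}{3}\right) \frac{16}{9} \cdot 21 = \left(- \frac{64}{27}\right) 21 = - \frac{448}{9}$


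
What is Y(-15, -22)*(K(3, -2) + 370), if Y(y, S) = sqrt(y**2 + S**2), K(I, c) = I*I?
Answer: 379*sqrt(709) ≈ 10092.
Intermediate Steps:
K(I, c) = I**2
Y(y, S) = sqrt(S**2 + y**2)
Y(-15, -22)*(K(3, -2) + 370) = sqrt((-22)**2 + (-15)**2)*(3**2 + 370) = sqrt(484 + 225)*(9 + 370) = sqrt(709)*379 = 379*sqrt(709)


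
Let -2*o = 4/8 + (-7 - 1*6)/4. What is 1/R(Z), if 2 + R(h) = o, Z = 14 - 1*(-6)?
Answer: -8/5 ≈ -1.6000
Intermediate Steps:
Z = 20 (Z = 14 + 6 = 20)
o = 11/8 (o = -(4/8 + (-7 - 1*6)/4)/2 = -(4*(1/8) + (-7 - 6)*(1/4))/2 = -(1/2 - 13*1/4)/2 = -(1/2 - 13/4)/2 = -1/2*(-11/4) = 11/8 ≈ 1.3750)
R(h) = -5/8 (R(h) = -2 + 11/8 = -5/8)
1/R(Z) = 1/(-5/8) = -8/5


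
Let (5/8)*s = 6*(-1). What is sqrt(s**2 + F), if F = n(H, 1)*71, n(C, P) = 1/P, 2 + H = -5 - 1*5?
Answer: sqrt(4079)/5 ≈ 12.773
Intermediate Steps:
H = -12 (H = -2 + (-5 - 1*5) = -2 + (-5 - 5) = -2 - 10 = -12)
F = 71 (F = 71/1 = 1*71 = 71)
s = -48/5 (s = 8*(6*(-1))/5 = (8/5)*(-6) = -48/5 ≈ -9.6000)
sqrt(s**2 + F) = sqrt((-48/5)**2 + 71) = sqrt(2304/25 + 71) = sqrt(4079/25) = sqrt(4079)/5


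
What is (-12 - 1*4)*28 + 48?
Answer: -400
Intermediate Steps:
(-12 - 1*4)*28 + 48 = (-12 - 4)*28 + 48 = -16*28 + 48 = -448 + 48 = -400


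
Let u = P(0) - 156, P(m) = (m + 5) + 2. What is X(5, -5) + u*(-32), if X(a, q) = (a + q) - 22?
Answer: 4746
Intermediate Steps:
P(m) = 7 + m (P(m) = (5 + m) + 2 = 7 + m)
X(a, q) = -22 + a + q
u = -149 (u = (7 + 0) - 156 = 7 - 156 = -149)
X(5, -5) + u*(-32) = (-22 + 5 - 5) - 149*(-32) = -22 + 4768 = 4746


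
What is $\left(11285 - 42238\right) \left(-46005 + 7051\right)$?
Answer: $1205743162$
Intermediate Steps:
$\left(11285 - 42238\right) \left(-46005 + 7051\right) = \left(-30953\right) \left(-38954\right) = 1205743162$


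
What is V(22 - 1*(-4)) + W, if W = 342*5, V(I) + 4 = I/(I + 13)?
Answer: 5120/3 ≈ 1706.7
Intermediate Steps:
V(I) = -4 + I/(13 + I) (V(I) = -4 + I/(I + 13) = -4 + I/(13 + I))
W = 1710
V(22 - 1*(-4)) + W = (-52 - 3*(22 - 1*(-4)))/(13 + (22 - 1*(-4))) + 1710 = (-52 - 3*(22 + 4))/(13 + (22 + 4)) + 1710 = (-52 - 3*26)/(13 + 26) + 1710 = (-52 - 78)/39 + 1710 = (1/39)*(-130) + 1710 = -10/3 + 1710 = 5120/3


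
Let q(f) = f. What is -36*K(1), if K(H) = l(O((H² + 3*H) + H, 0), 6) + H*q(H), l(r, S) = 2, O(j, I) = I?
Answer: -108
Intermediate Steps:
K(H) = 2 + H² (K(H) = 2 + H*H = 2 + H²)
-36*K(1) = -36*(2 + 1²) = -36*(2 + 1) = -36*3 = -108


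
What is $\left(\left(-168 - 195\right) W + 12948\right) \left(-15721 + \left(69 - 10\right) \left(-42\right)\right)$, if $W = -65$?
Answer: $-665046057$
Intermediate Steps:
$\left(\left(-168 - 195\right) W + 12948\right) \left(-15721 + \left(69 - 10\right) \left(-42\right)\right) = \left(\left(-168 - 195\right) \left(-65\right) + 12948\right) \left(-15721 + \left(69 - 10\right) \left(-42\right)\right) = \left(\left(-363\right) \left(-65\right) + 12948\right) \left(-15721 + 59 \left(-42\right)\right) = \left(23595 + 12948\right) \left(-15721 - 2478\right) = 36543 \left(-18199\right) = -665046057$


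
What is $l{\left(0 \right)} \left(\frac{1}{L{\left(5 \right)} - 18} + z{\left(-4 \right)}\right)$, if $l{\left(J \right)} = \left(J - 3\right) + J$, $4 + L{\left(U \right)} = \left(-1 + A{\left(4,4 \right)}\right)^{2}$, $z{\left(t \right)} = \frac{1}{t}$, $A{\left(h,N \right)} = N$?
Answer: $\frac{51}{52} \approx 0.98077$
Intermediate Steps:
$L{\left(U \right)} = 5$ ($L{\left(U \right)} = -4 + \left(-1 + 4\right)^{2} = -4 + 3^{2} = -4 + 9 = 5$)
$l{\left(J \right)} = -3 + 2 J$ ($l{\left(J \right)} = \left(-3 + J\right) + J = -3 + 2 J$)
$l{\left(0 \right)} \left(\frac{1}{L{\left(5 \right)} - 18} + z{\left(-4 \right)}\right) = \left(-3 + 2 \cdot 0\right) \left(\frac{1}{5 - 18} + \frac{1}{-4}\right) = \left(-3 + 0\right) \left(\frac{1}{-13} - \frac{1}{4}\right) = - 3 \left(- \frac{1}{13} - \frac{1}{4}\right) = \left(-3\right) \left(- \frac{17}{52}\right) = \frac{51}{52}$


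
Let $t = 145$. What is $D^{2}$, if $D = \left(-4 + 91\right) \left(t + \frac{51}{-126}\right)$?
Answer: $\frac{31017197689}{196} \approx 1.5825 \cdot 10^{8}$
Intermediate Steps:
$D = \frac{176117}{14}$ ($D = \left(-4 + 91\right) \left(145 + \frac{51}{-126}\right) = 87 \left(145 + 51 \left(- \frac{1}{126}\right)\right) = 87 \left(145 - \frac{17}{42}\right) = 87 \cdot \frac{6073}{42} = \frac{176117}{14} \approx 12580.0$)
$D^{2} = \left(\frac{176117}{14}\right)^{2} = \frac{31017197689}{196}$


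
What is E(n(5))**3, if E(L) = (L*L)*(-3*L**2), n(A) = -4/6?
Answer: -4096/19683 ≈ -0.20810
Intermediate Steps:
n(A) = -2/3 (n(A) = -4*1/6 = -2/3)
E(L) = -3*L**4 (E(L) = L**2*(-3*L**2) = -3*L**4)
E(n(5))**3 = (-3*(-2/3)**4)**3 = (-3*16/81)**3 = (-16/27)**3 = -4096/19683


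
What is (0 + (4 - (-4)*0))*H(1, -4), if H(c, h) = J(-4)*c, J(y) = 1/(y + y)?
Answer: -½ ≈ -0.50000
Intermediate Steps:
J(y) = 1/(2*y)
H(c, h) = -c/8 (H(c, h) = ((½)/(-4))*c = ((½)*(-¼))*c = -c/8)
(0 + (4 - (-4)*0))*H(1, -4) = (0 + (4 - (-4)*0))*(-⅛*1) = (0 + (4 - 1*0))*(-⅛) = (0 + (4 + 0))*(-⅛) = (0 + 4)*(-⅛) = 4*(-⅛) = -½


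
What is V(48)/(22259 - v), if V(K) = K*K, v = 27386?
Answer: -768/1709 ≈ -0.44939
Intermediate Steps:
V(K) = K**2
V(48)/(22259 - v) = 48**2/(22259 - 1*27386) = 2304/(22259 - 27386) = 2304/(-5127) = 2304*(-1/5127) = -768/1709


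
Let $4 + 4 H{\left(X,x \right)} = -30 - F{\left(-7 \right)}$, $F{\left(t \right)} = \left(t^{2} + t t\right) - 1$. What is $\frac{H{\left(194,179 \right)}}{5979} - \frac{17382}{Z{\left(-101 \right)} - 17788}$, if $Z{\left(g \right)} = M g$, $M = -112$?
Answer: $\frac{103714889}{38720004} \approx 2.6786$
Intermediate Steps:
$Z{\left(g \right)} = - 112 g$
$F{\left(t \right)} = -1 + 2 t^{2}$ ($F{\left(t \right)} = \left(t^{2} + t^{2}\right) - 1 = 2 t^{2} - 1 = -1 + 2 t^{2}$)
$H{\left(X,x \right)} = - \frac{131}{4}$ ($H{\left(X,x \right)} = -1 + \frac{-30 - \left(-1 + 2 \left(-7\right)^{2}\right)}{4} = -1 + \frac{-30 - \left(-1 + 2 \cdot 49\right)}{4} = -1 + \frac{-30 - \left(-1 + 98\right)}{4} = -1 + \frac{-30 - 97}{4} = -1 + \frac{1}{4} \left(-127\right) = -1 - \frac{127}{4} = - \frac{131}{4}$)
$\frac{H{\left(194,179 \right)}}{5979} - \frac{17382}{Z{\left(-101 \right)} - 17788} = - \frac{131}{4 \cdot 5979} - \frac{17382}{\left(-112\right) \left(-101\right) - 17788} = \left(- \frac{131}{4}\right) \frac{1}{5979} - \frac{17382}{11312 - 17788} = - \frac{131}{23916} - \frac{17382}{-6476} = - \frac{131}{23916} - - \frac{8691}{3238} = - \frac{131}{23916} + \frac{8691}{3238} = \frac{103714889}{38720004}$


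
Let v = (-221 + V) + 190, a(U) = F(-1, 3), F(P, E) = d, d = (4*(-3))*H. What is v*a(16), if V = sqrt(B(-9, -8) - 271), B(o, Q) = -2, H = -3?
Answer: -1116 + 36*I*sqrt(273) ≈ -1116.0 + 594.82*I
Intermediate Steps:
V = I*sqrt(273) (V = sqrt(-2 - 271) = sqrt(-273) = I*sqrt(273) ≈ 16.523*I)
d = 36 (d = (4*(-3))*(-3) = -12*(-3) = 36)
F(P, E) = 36
a(U) = 36
v = -31 + I*sqrt(273) (v = (-221 + I*sqrt(273)) + 190 = -31 + I*sqrt(273) ≈ -31.0 + 16.523*I)
v*a(16) = (-31 + I*sqrt(273))*36 = -1116 + 36*I*sqrt(273)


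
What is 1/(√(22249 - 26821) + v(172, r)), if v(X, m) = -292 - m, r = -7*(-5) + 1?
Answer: -82/28039 - 3*I*√127/56078 ≈ -0.0029245 - 0.00060288*I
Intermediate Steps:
r = 36 (r = 35 + 1 = 36)
1/(√(22249 - 26821) + v(172, r)) = 1/(√(22249 - 26821) + (-292 - 1*36)) = 1/(√(-4572) + (-292 - 36)) = 1/(6*I*√127 - 328) = 1/(-328 + 6*I*√127)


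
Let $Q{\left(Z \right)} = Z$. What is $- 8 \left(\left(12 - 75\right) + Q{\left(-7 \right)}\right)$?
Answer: $560$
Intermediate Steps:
$- 8 \left(\left(12 - 75\right) + Q{\left(-7 \right)}\right) = - 8 \left(\left(12 - 75\right) - 7\right) = - 8 \left(-63 - 7\right) = \left(-8\right) \left(-70\right) = 560$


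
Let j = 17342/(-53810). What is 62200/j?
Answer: -1673491000/8671 ≈ -1.9300e+5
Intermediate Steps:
j = -8671/26905 (j = 17342*(-1/53810) = -8671/26905 ≈ -0.32228)
62200/j = 62200/(-8671/26905) = 62200*(-26905/8671) = -1673491000/8671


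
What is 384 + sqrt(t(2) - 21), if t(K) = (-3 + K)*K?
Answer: 384 + I*sqrt(23) ≈ 384.0 + 4.7958*I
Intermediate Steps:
t(K) = K*(-3 + K)
384 + sqrt(t(2) - 21) = 384 + sqrt(2*(-3 + 2) - 21) = 384 + sqrt(2*(-1) - 21) = 384 + sqrt(-2 - 21) = 384 + sqrt(-23) = 384 + I*sqrt(23)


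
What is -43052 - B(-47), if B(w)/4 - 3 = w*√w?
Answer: -43064 + 188*I*√47 ≈ -43064.0 + 1288.9*I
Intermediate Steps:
B(w) = 12 + 4*w^(3/2) (B(w) = 12 + 4*(w*√w) = 12 + 4*w^(3/2))
-43052 - B(-47) = -43052 - (12 + 4*(-47)^(3/2)) = -43052 - (12 + 4*(-47*I*√47)) = -43052 - (12 - 188*I*√47) = -43052 + (-12 + 188*I*√47) = -43064 + 188*I*√47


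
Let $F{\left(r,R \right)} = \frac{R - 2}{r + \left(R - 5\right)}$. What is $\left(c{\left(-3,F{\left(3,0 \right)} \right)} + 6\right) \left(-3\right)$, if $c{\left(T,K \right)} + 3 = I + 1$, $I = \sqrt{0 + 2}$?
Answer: $-12 - 3 \sqrt{2} \approx -16.243$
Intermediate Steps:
$I = \sqrt{2} \approx 1.4142$
$F{\left(r,R \right)} = \frac{-2 + R}{-5 + R + r}$ ($F{\left(r,R \right)} = \frac{-2 + R}{r + \left(R - 5\right)} = \frac{-2 + R}{r + \left(-5 + R\right)} = \frac{-2 + R}{-5 + R + r}$)
$c{\left(T,K \right)} = -2 + \sqrt{2}$ ($c{\left(T,K \right)} = -3 + \left(\sqrt{2} + 1\right) = -3 + \left(1 + \sqrt{2}\right) = -2 + \sqrt{2}$)
$\left(c{\left(-3,F{\left(3,0 \right)} \right)} + 6\right) \left(-3\right) = \left(\left(-2 + \sqrt{2}\right) + 6\right) \left(-3\right) = \left(4 + \sqrt{2}\right) \left(-3\right) = -12 - 3 \sqrt{2}$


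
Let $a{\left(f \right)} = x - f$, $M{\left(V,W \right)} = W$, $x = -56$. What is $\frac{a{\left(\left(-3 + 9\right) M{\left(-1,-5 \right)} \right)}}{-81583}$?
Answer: $\frac{26}{81583} \approx 0.00031869$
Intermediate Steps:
$a{\left(f \right)} = -56 - f$
$\frac{a{\left(\left(-3 + 9\right) M{\left(-1,-5 \right)} \right)}}{-81583} = \frac{-56 - \left(-3 + 9\right) \left(-5\right)}{-81583} = \left(-56 - 6 \left(-5\right)\right) \left(- \frac{1}{81583}\right) = \left(-56 - -30\right) \left(- \frac{1}{81583}\right) = \left(-56 + 30\right) \left(- \frac{1}{81583}\right) = \left(-26\right) \left(- \frac{1}{81583}\right) = \frac{26}{81583}$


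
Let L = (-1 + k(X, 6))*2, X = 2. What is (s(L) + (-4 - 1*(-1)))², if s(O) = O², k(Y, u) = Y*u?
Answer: 231361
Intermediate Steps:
L = 22 (L = (-1 + 2*6)*2 = (-1 + 12)*2 = 11*2 = 22)
(s(L) + (-4 - 1*(-1)))² = (22² + (-4 - 1*(-1)))² = (484 + (-4 + 1))² = (484 - 3)² = 481² = 231361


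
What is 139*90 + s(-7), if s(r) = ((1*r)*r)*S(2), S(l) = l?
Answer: 12608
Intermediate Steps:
s(r) = 2*r**2 (s(r) = ((1*r)*r)*2 = (r*r)*2 = r**2*2 = 2*r**2)
139*90 + s(-7) = 139*90 + 2*(-7)**2 = 12510 + 2*49 = 12510 + 98 = 12608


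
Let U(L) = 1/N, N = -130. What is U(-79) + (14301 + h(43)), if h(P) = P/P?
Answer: 1859259/130 ≈ 14302.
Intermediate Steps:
h(P) = 1
U(L) = -1/130 (U(L) = 1/(-130) = -1/130)
U(-79) + (14301 + h(43)) = -1/130 + (14301 + 1) = -1/130 + 14302 = 1859259/130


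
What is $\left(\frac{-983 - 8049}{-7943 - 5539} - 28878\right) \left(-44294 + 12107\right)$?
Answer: $\frac{2088529477778}{2247} \approx 9.2947 \cdot 10^{8}$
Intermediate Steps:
$\left(\frac{-983 - 8049}{-7943 - 5539} - 28878\right) \left(-44294 + 12107\right) = \left(- \frac{9032}{-13482} - 28878\right) \left(-32187\right) = \left(\left(-9032\right) \left(- \frac{1}{13482}\right) - 28878\right) \left(-32187\right) = \left(\frac{4516}{6741} - 28878\right) \left(-32187\right) = \left(- \frac{194662082}{6741}\right) \left(-32187\right) = \frac{2088529477778}{2247}$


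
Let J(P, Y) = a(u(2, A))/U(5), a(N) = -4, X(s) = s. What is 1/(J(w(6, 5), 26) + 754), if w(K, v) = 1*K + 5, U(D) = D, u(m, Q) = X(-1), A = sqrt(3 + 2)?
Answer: 5/3766 ≈ 0.0013277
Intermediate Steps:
A = sqrt(5) ≈ 2.2361
u(m, Q) = -1
w(K, v) = 5 + K (w(K, v) = K + 5 = 5 + K)
J(P, Y) = -4/5
1/(J(w(6, 5), 26) + 754) = 1/(-4/5 + 754) = 1/(3766/5) = 5/3766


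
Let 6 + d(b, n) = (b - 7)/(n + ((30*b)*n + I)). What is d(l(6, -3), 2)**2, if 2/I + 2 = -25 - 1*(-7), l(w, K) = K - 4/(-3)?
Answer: 302690404/8661249 ≈ 34.948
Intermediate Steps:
l(w, K) = 4/3 + K (l(w, K) = K - 4*(-1/3) = K + 4/3 = 4/3 + K)
I = -1/10 (I = 2/(-2 + (-25 - 1*(-7))) = 2/(-2 + (-25 + 7)) = 2/(-2 - 18) = 2/(-20) = 2*(-1/20) = -1/10 ≈ -0.10000)
d(b, n) = -6 + (-7 + b)/(-1/10 + n + 30*b*n) (d(b, n) = -6 + (b - 7)/(n + ((30*b)*n - 1/10)) = -6 + (-7 + b)/(n + (30*b*n - 1/10)) = -6 + (-7 + b)/(n + (-1/10 + 30*b*n)) = -6 + (-7 + b)/(-1/10 + n + 30*b*n))
d(l(6, -3), 2)**2 = (2*(-32 - 30*2 + 5*(4/3 - 3) - 900*(4/3 - 3)*2)/(-1 + 10*2 + 300*(4/3 - 3)*2))**2 = (2*(-32 - 60 + 5*(-5/3) - 900*(-5/3)*2)/(-1 + 20 + 300*(-5/3)*2))**2 = (2*(-32 - 60 - 25/3 + 3000)/(-1 + 20 - 1000))**2 = (2*(8699/3)/(-981))**2 = (2*(-1/981)*(8699/3))**2 = (-17398/2943)**2 = 302690404/8661249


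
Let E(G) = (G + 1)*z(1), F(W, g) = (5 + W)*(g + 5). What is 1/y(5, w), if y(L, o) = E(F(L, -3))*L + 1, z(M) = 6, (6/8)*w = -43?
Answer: 1/631 ≈ 0.0015848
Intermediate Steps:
F(W, g) = (5 + W)*(5 + g)
w = -172/3 (w = (4/3)*(-43) = -172/3 ≈ -57.333)
E(G) = 6 + 6*G (E(G) = (G + 1)*6 = (1 + G)*6 = 6 + 6*G)
y(L, o) = 1 + L*(66 + 12*L) (y(L, o) = (6 + 6*(25 + 5*L + 5*(-3) + L*(-3)))*L + 1 = (6 + 6*(25 + 5*L - 15 - 3*L))*L + 1 = (6 + 6*(10 + 2*L))*L + 1 = (6 + (60 + 12*L))*L + 1 = (66 + 12*L)*L + 1 = L*(66 + 12*L) + 1 = 1 + L*(66 + 12*L))
1/y(5, w) = 1/(1 + 6*5*(11 + 2*5)) = 1/(1 + 6*5*(11 + 10)) = 1/(1 + 6*5*21) = 1/(1 + 630) = 1/631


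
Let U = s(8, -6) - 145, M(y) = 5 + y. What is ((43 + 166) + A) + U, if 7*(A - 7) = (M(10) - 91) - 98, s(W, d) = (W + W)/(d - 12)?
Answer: 2851/63 ≈ 45.254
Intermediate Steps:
s(W, d) = 2*W/(-12 + d) (s(W, d) = (2*W)/(-12 + d) = 2*W/(-12 + d))
U = -1313/9 (U = 2*8/(-12 - 6) - 145 = 2*8/(-18) - 145 = 2*8*(-1/18) - 145 = -8/9 - 145 = -1313/9 ≈ -145.89)
A = -125/7 (A = 7 + (((5 + 10) - 91) - 98)/7 = 7 + ((15 - 91) - 98)/7 = 7 + (-76 - 98)/7 = 7 + (⅐)*(-174) = 7 - 174/7 = -125/7 ≈ -17.857)
((43 + 166) + A) + U = ((43 + 166) - 125/7) - 1313/9 = (209 - 125/7) - 1313/9 = 1338/7 - 1313/9 = 2851/63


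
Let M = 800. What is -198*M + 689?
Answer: -157711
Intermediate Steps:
-198*M + 689 = -198*800 + 689 = -158400 + 689 = -157711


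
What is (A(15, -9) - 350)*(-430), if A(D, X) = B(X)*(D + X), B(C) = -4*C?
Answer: 57620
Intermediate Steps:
A(D, X) = -4*X*(D + X) (A(D, X) = (-4*X)*(D + X) = -4*X*(D + X))
(A(15, -9) - 350)*(-430) = (-4*(-9)*(15 - 9) - 350)*(-430) = (-4*(-9)*6 - 350)*(-430) = (216 - 350)*(-430) = -134*(-430) = 57620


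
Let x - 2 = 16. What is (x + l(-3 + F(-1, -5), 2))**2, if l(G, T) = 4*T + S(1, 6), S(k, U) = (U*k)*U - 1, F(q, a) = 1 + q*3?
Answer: 3721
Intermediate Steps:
F(q, a) = 1 + 3*q
x = 18 (x = 2 + 16 = 18)
S(k, U) = -1 + k*U**2 (S(k, U) = k*U**2 - 1 = -1 + k*U**2)
l(G, T) = 35 + 4*T (l(G, T) = 4*T + (-1 + 1*6**2) = 4*T + (-1 + 1*36) = 4*T + (-1 + 36) = 4*T + 35 = 35 + 4*T)
(x + l(-3 + F(-1, -5), 2))**2 = (18 + (35 + 4*2))**2 = (18 + (35 + 8))**2 = (18 + 43)**2 = 61**2 = 3721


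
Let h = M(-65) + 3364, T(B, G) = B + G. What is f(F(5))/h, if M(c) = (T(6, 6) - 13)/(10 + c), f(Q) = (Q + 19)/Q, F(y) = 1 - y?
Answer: -825/740084 ≈ -0.0011147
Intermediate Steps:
f(Q) = (19 + Q)/Q
M(c) = -1/(10 + c) (M(c) = ((6 + 6) - 13)/(10 + c) = (12 - 13)/(10 + c) = -1/(10 + c))
h = 185021/55 (h = -1/(10 - 65) + 3364 = -1/(-55) + 3364 = -1*(-1/55) + 3364 = 1/55 + 3364 = 185021/55 ≈ 3364.0)
f(F(5))/h = ((19 + (1 - 1*5))/(1 - 1*5))/(185021/55) = ((19 + (1 - 5))/(1 - 5))*(55/185021) = ((19 - 4)/(-4))*(55/185021) = -1/4*15*(55/185021) = -15/4*55/185021 = -825/740084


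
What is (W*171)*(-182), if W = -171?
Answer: 5321862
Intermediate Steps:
(W*171)*(-182) = -171*171*(-182) = -29241*(-182) = 5321862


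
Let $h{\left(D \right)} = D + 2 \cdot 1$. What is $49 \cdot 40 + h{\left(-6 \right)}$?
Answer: $1956$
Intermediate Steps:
$h{\left(D \right)} = 2 + D$ ($h{\left(D \right)} = D + 2 = 2 + D$)
$49 \cdot 40 + h{\left(-6 \right)} = 49 \cdot 40 + \left(2 - 6\right) = 1960 - 4 = 1956$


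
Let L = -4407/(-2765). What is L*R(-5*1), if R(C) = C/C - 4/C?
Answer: 39663/13825 ≈ 2.8689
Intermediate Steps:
R(C) = 1 - 4/C
L = 4407/2765 (L = -4407*(-1/2765) = 4407/2765 ≈ 1.5939)
L*R(-5*1) = 4407*((-4 - 5*1)/((-5*1)))/2765 = 4407*((-4 - 5)/(-5))/2765 = 4407*(-⅕*(-9))/2765 = (4407/2765)*(9/5) = 39663/13825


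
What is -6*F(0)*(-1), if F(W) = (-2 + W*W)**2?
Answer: 24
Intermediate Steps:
F(W) = (-2 + W**2)**2
-6*F(0)*(-1) = -6*(-2 + 0**2)**2*(-1) = -6*(-2 + 0)**2*(-1) = -6*(-2)**2*(-1) = -6*4*(-1) = -24*(-1) = 24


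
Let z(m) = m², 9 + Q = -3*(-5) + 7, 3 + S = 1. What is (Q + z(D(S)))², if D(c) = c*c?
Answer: 841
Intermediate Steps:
S = -2 (S = -3 + 1 = -2)
D(c) = c²
Q = 13 (Q = -9 + (-3*(-5) + 7) = -9 + (15 + 7) = -9 + 22 = 13)
(Q + z(D(S)))² = (13 + ((-2)²)²)² = (13 + 4²)² = (13 + 16)² = 29² = 841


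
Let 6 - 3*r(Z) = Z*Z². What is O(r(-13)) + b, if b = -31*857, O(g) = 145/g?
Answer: -58526666/2203 ≈ -26567.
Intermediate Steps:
r(Z) = 2 - Z³/3 (r(Z) = 2 - Z*Z²/3 = 2 - Z³/3)
b = -26567
O(r(-13)) + b = 145/(2 - ⅓*(-13)³) - 26567 = 145/(2 - ⅓*(-2197)) - 26567 = 145/(2 + 2197/3) - 26567 = 145/(2203/3) - 26567 = 145*(3/2203) - 26567 = 435/2203 - 26567 = -58526666/2203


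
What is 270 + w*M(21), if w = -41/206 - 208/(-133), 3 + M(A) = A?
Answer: 4035285/13699 ≈ 294.57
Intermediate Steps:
M(A) = -3 + A
w = 37395/27398 (w = -41*1/206 - 208*(-1/133) = -41/206 + 208/133 = 37395/27398 ≈ 1.3649)
270 + w*M(21) = 270 + 37395*(-3 + 21)/27398 = 270 + (37395/27398)*18 = 270 + 336555/13699 = 4035285/13699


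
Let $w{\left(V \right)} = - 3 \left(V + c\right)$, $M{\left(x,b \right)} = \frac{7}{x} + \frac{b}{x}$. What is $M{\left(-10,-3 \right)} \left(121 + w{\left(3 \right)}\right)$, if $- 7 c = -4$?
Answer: $- \frac{1544}{35} \approx -44.114$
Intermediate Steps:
$c = \frac{4}{7}$ ($c = \left(- \frac{1}{7}\right) \left(-4\right) = \frac{4}{7} \approx 0.57143$)
$w{\left(V \right)} = - \frac{12}{7} - 3 V$ ($w{\left(V \right)} = - 3 \left(V + \frac{4}{7}\right) = - 3 \left(\frac{4}{7} + V\right) = - \frac{12}{7} - 3 V$)
$M{\left(-10,-3 \right)} \left(121 + w{\left(3 \right)}\right) = \frac{7 - 3}{-10} \left(121 - \frac{75}{7}\right) = \left(- \frac{1}{10}\right) 4 \left(121 - \frac{75}{7}\right) = - \frac{2 \left(121 - \frac{75}{7}\right)}{5} = \left(- \frac{2}{5}\right) \frac{772}{7} = - \frac{1544}{35}$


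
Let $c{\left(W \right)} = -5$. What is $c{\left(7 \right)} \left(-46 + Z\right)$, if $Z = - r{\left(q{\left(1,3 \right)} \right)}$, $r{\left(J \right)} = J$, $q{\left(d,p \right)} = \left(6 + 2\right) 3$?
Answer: $350$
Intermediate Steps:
$q{\left(d,p \right)} = 24$ ($q{\left(d,p \right)} = 8 \cdot 3 = 24$)
$Z = -24$ ($Z = \left(-1\right) 24 = -24$)
$c{\left(7 \right)} \left(-46 + Z\right) = - 5 \left(-46 - 24\right) = \left(-5\right) \left(-70\right) = 350$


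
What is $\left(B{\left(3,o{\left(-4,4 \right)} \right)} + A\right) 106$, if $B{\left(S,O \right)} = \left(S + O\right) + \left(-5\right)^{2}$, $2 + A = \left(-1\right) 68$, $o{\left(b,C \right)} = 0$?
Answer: $-4452$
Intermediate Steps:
$A = -70$ ($A = -2 - 68 = -70$)
$B{\left(S,O \right)} = 25 + O + S$ ($B{\left(S,O \right)} = \left(O + S\right) + 25 = 25 + O + S$)
$\left(B{\left(3,o{\left(-4,4 \right)} \right)} + A\right) 106 = \left(\left(25 + 0 + 3\right) - 70\right) 106 = \left(28 - 70\right) 106 = \left(-42\right) 106 = -4452$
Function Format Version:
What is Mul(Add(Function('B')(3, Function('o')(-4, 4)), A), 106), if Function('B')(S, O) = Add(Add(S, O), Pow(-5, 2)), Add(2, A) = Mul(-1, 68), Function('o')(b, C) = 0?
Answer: -4452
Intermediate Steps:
A = -70 (A = Add(-2, Mul(-1, 68)) = Add(-2, -68) = -70)
Function('B')(S, O) = Add(25, O, S) (Function('B')(S, O) = Add(Add(O, S), 25) = Add(25, O, S))
Mul(Add(Function('B')(3, Function('o')(-4, 4)), A), 106) = Mul(Add(Add(25, 0, 3), -70), 106) = Mul(Add(28, -70), 106) = Mul(-42, 106) = -4452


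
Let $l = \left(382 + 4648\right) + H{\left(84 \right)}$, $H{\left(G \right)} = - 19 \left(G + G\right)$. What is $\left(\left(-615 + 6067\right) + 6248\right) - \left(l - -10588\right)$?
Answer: $-726$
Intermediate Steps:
$H{\left(G \right)} = - 38 G$ ($H{\left(G \right)} = - 19 \cdot 2 G = - 38 G$)
$l = 1838$ ($l = \left(382 + 4648\right) - 3192 = 5030 - 3192 = 1838$)
$\left(\left(-615 + 6067\right) + 6248\right) - \left(l - -10588\right) = \left(\left(-615 + 6067\right) + 6248\right) - \left(1838 - -10588\right) = \left(5452 + 6248\right) - \left(1838 + 10588\right) = 11700 - 12426 = -726$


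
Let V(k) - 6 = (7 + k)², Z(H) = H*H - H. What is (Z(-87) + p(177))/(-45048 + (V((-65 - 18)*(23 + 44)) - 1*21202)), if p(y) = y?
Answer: 2611/10260224 ≈ 0.00025448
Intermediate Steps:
Z(H) = H² - H
V(k) = 6 + (7 + k)²
(Z(-87) + p(177))/(-45048 + (V((-65 - 18)*(23 + 44)) - 1*21202)) = (-87*(-1 - 87) + 177)/(-45048 + ((6 + (7 + (-65 - 18)*(23 + 44))²) - 1*21202)) = (-87*(-88) + 177)/(-45048 + ((6 + (7 - 83*67)²) - 21202)) = (7656 + 177)/(-45048 + ((6 + (7 - 5561)²) - 21202)) = 7833/(-45048 + ((6 + (-5554)²) - 21202)) = 7833/(-45048 + ((6 + 30846916) - 21202)) = 7833/(-45048 + (30846922 - 21202)) = 7833/(-45048 + 30825720) = 7833/30780672 = 7833*(1/30780672) = 2611/10260224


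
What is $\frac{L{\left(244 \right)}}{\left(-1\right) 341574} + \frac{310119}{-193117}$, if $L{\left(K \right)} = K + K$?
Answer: $- \frac{53011414201}{32981873079} \approx -1.6073$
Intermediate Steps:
$L{\left(K \right)} = 2 K$
$\frac{L{\left(244 \right)}}{\left(-1\right) 341574} + \frac{310119}{-193117} = \frac{2 \cdot 244}{\left(-1\right) 341574} + \frac{310119}{-193117} = \frac{488}{-341574} + 310119 \left(- \frac{1}{193117}\right) = 488 \left(- \frac{1}{341574}\right) - \frac{310119}{193117} = - \frac{244}{170787} - \frac{310119}{193117} = - \frac{53011414201}{32981873079}$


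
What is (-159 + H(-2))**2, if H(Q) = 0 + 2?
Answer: 24649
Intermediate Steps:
H(Q) = 2
(-159 + H(-2))**2 = (-159 + 2)**2 = (-157)**2 = 24649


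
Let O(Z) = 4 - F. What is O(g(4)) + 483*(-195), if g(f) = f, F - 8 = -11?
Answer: -94178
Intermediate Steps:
F = -3 (F = 8 - 11 = -3)
O(Z) = 7 (O(Z) = 4 - 1*(-3) = 4 + 3 = 7)
O(g(4)) + 483*(-195) = 7 + 483*(-195) = 7 - 94185 = -94178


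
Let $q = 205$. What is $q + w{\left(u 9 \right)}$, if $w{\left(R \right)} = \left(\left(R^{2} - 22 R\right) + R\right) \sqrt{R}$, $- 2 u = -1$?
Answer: $205 - \frac{891 \sqrt{2}}{8} \approx 47.492$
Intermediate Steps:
$u = \frac{1}{2}$ ($u = \left(- \frac{1}{2}\right) \left(-1\right) = \frac{1}{2} \approx 0.5$)
$w{\left(R \right)} = \sqrt{R} \left(R^{2} - 21 R\right)$ ($w{\left(R \right)} = \left(R^{2} - 21 R\right) \sqrt{R} = \sqrt{R} \left(R^{2} - 21 R\right)$)
$q + w{\left(u 9 \right)} = 205 + \left(\frac{1}{2} \cdot 9\right)^{\frac{3}{2}} \left(-21 + \frac{1}{2} \cdot 9\right) = 205 + \left(\frac{9}{2}\right)^{\frac{3}{2}} \left(-21 + \frac{9}{2}\right) = 205 + \frac{27 \sqrt{2}}{4} \left(- \frac{33}{2}\right) = 205 - \frac{891 \sqrt{2}}{8}$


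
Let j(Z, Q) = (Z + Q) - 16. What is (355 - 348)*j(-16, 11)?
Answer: -147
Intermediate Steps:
j(Z, Q) = -16 + Q + Z (j(Z, Q) = (Q + Z) - 16 = -16 + Q + Z)
(355 - 348)*j(-16, 11) = (355 - 348)*(-16 + 11 - 16) = 7*(-21) = -147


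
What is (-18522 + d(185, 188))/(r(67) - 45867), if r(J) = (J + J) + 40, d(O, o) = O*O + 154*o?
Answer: -14885/15231 ≈ -0.97728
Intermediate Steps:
d(O, o) = O**2 + 154*o
r(J) = 40 + 2*J (r(J) = 2*J + 40 = 40 + 2*J)
(-18522 + d(185, 188))/(r(67) - 45867) = (-18522 + (185**2 + 154*188))/((40 + 2*67) - 45867) = (-18522 + (34225 + 28952))/((40 + 134) - 45867) = (-18522 + 63177)/(174 - 45867) = 44655/(-45693) = 44655*(-1/45693) = -14885/15231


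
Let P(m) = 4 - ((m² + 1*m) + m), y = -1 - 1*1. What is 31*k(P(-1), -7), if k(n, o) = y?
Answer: -62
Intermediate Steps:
y = -2 (y = -1 - 1 = -2)
P(m) = 4 - m² - 2*m (P(m) = 4 - ((m² + m) + m) = 4 - ((m + m²) + m) = 4 - (m² + 2*m) = 4 + (-m² - 2*m) = 4 - m² - 2*m)
k(n, o) = -2
31*k(P(-1), -7) = 31*(-2) = -62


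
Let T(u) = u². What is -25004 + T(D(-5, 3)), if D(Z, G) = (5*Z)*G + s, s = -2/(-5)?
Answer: -485971/25 ≈ -19439.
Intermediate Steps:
s = ⅖ (s = -2*(-⅕) = ⅖ ≈ 0.40000)
D(Z, G) = ⅖ + 5*G*Z (D(Z, G) = (5*Z)*G + ⅖ = 5*G*Z + ⅖ = ⅖ + 5*G*Z)
-25004 + T(D(-5, 3)) = -25004 + (⅖ + 5*3*(-5))² = -25004 + (⅖ - 75)² = -25004 + (-373/5)² = -25004 + 139129/25 = -485971/25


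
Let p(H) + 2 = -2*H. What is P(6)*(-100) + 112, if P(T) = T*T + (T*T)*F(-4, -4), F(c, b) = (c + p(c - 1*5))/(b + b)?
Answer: 1912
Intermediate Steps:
p(H) = -2 - 2*H
F(c, b) = (8 - c)/(2*b) (F(c, b) = (c + (-2 - 2*(c - 1*5)))/(b + b) = (c + (-2 - 2*(c - 5)))/((2*b)) = (c + (-2 - 2*(-5 + c)))*(1/(2*b)) = (c + (-2 + (10 - 2*c)))*(1/(2*b)) = (c + (8 - 2*c))*(1/(2*b)) = (8 - c)*(1/(2*b)) = (8 - c)/(2*b))
P(T) = -T²/2 (P(T) = T*T + (T*T)*((½)*(8 - 1*(-4))/(-4)) = T² + T²*((½)*(-¼)*(8 + 4)) = T² + T²*((½)*(-¼)*12) = T² + T²*(-3/2) = T² - 3*T²/2 = -T²/2)
P(6)*(-100) + 112 = -½*6²*(-100) + 112 = -½*36*(-100) + 112 = -18*(-100) + 112 = 1800 + 112 = 1912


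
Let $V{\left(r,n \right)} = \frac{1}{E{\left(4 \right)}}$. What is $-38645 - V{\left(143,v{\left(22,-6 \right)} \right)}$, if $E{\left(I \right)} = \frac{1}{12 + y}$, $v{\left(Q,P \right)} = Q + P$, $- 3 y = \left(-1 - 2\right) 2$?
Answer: $-38659$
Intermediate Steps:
$y = 2$ ($y = - \frac{\left(-1 - 2\right) 2}{3} = - \frac{\left(-3\right) 2}{3} = \left(- \frac{1}{3}\right) \left(-6\right) = 2$)
$v{\left(Q,P \right)} = P + Q$
$E{\left(I \right)} = \frac{1}{14}$ ($E{\left(I \right)} = \frac{1}{12 + 2} = \frac{1}{14}$)
$V{\left(r,n \right)} = 14$ ($V{\left(r,n \right)} = \frac{1}{\frac{1}{14}} = 14$)
$-38645 - V{\left(143,v{\left(22,-6 \right)} \right)} = -38645 - 14 = -38659$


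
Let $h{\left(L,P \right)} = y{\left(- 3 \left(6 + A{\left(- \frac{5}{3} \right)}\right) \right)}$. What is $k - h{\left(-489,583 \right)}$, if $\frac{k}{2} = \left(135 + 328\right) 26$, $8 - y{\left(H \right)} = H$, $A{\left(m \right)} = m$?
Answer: $24055$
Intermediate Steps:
$y{\left(H \right)} = 8 - H$
$h{\left(L,P \right)} = 21$ ($h{\left(L,P \right)} = 8 - - 3 \left(6 - \frac{5}{3}\right) = 8 - \left(-3\right) \frac{13}{3} = 8 - -13 = 8 + 13 = 21$)
$k = 24076$ ($k = 2 \left(135 + 328\right) 26 = 2 \cdot 463 \cdot 26 = 2 \cdot 12038 = 24076$)
$k - h{\left(-489,583 \right)} = 24076 - 21 = 24055$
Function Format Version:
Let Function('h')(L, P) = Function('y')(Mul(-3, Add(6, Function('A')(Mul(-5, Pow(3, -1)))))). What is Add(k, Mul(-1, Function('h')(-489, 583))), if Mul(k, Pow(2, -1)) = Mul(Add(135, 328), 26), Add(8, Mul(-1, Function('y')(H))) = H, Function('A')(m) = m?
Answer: 24055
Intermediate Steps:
Function('y')(H) = Add(8, Mul(-1, H))
Function('h')(L, P) = 21 (Function('h')(L, P) = Add(8, Mul(-1, Mul(-3, Add(6, Mul(-5, Pow(3, -1)))))) = Add(8, Mul(-1, Mul(-3, Add(6, Mul(-5, Rational(1, 3)))))) = Add(8, Mul(-1, Mul(-3, Add(6, Rational(-5, 3))))) = Add(8, Mul(-1, Mul(-3, Rational(13, 3)))) = Add(8, Mul(-1, -13)) = Add(8, 13) = 21)
k = 24076 (k = Mul(2, Mul(Add(135, 328), 26)) = Mul(2, Mul(463, 26)) = Mul(2, 12038) = 24076)
Add(k, Mul(-1, Function('h')(-489, 583))) = Add(24076, Mul(-1, 21)) = Add(24076, -21) = 24055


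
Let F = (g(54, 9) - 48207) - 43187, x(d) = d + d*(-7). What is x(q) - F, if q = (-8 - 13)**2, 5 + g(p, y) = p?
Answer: 88699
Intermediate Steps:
g(p, y) = -5 + p
q = 441 (q = (-21)**2 = 441)
x(d) = -6*d (x(d) = d - 7*d = -6*d)
F = -91345 (F = ((-5 + 54) - 48207) - 43187 = (49 - 48207) - 43187 = -48158 - 43187 = -91345)
x(q) - F = -6*441 - 1*(-91345) = -2646 + 91345 = 88699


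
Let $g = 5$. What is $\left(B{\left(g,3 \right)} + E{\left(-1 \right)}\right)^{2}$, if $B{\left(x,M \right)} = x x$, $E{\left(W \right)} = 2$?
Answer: $729$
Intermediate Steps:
$B{\left(x,M \right)} = x^{2}$
$\left(B{\left(g,3 \right)} + E{\left(-1 \right)}\right)^{2} = \left(5^{2} + 2\right)^{2} = \left(25 + 2\right)^{2} = 27^{2} = 729$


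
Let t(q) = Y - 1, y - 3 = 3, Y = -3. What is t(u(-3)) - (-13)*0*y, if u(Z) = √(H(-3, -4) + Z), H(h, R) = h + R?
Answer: -4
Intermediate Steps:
H(h, R) = R + h
u(Z) = √(-7 + Z) (u(Z) = √((-4 - 3) + Z) = √(-7 + Z))
y = 6 (y = 3 + 3 = 6)
t(q) = -4 (t(q) = -3 - 1 = -4)
t(u(-3)) - (-13)*0*y = -4 - (-13)*0*6 = -4 - (-13)*0 = -4 - 13*0 = -4 + 0 = -4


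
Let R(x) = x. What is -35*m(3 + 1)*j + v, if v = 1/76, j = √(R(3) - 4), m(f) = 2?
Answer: 1/76 - 70*I ≈ 0.013158 - 70.0*I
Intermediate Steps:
j = I (j = √(3 - 4) = √(-1) = I ≈ 1.0*I)
v = 1/76 ≈ 0.013158
-35*m(3 + 1)*j + v = -70*I + 1/76 = 1/76 - 70*I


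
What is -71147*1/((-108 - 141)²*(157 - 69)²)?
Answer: -71147/480135744 ≈ -0.00014818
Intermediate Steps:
-71147*1/((-108 - 141)²*(157 - 69)²) = -71147/((88*(-249))²) = -71147/((-21912)²) = -71147/480135744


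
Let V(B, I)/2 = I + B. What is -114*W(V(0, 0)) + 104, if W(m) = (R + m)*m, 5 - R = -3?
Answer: 104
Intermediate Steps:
R = 8 (R = 5 - 1*(-3) = 5 + 3 = 8)
V(B, I) = 2*B + 2*I (V(B, I) = 2*(I + B) = 2*(B + I) = 2*B + 2*I)
W(m) = m*(8 + m) (W(m) = (8 + m)*m = m*(8 + m))
-114*W(V(0, 0)) + 104 = -114*(2*0 + 2*0)*(8 + (2*0 + 2*0)) + 104 = -114*(0 + 0)*(8 + (0 + 0)) + 104 = -0*(8 + 0) + 104 = -0*8 + 104 = -114*0 + 104 = 0 + 104 = 104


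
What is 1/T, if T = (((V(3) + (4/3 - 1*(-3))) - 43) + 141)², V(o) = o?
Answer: 9/99856 ≈ 9.0130e-5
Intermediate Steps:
T = 99856/9 (T = (((3 + (4/3 - 1*(-3))) - 43) + 141)² = (((3 + (4*(⅓) + 3)) - 43) + 141)² = (((3 + (4/3 + 3)) - 43) + 141)² = (((3 + 13/3) - 43) + 141)² = ((22/3 - 43) + 141)² = (-107/3 + 141)² = (316/3)² = 99856/9 ≈ 11095.)
1/T = 1/(99856/9) = 9/99856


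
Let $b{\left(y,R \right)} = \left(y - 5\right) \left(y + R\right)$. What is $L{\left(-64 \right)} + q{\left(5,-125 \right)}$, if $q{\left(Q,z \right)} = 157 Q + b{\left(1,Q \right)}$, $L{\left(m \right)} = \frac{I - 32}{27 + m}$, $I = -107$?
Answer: $\frac{28296}{37} \approx 764.76$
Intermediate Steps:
$b{\left(y,R \right)} = \left(-5 + y\right) \left(R + y\right)$
$L{\left(m \right)} = - \frac{139}{27 + m}$ ($L{\left(m \right)} = \frac{-107 - 32}{27 + m} = - \frac{139}{27 + m}$)
$q{\left(Q,z \right)} = -4 + 153 Q$ ($q{\left(Q,z \right)} = 157 Q - \left(5 - 1 + 5 Q - Q 1\right) = 157 Q + \left(1 - 5 Q - 5 + Q\right) = 157 Q - \left(4 + 4 Q\right) = -4 + 153 Q$)
$L{\left(-64 \right)} + q{\left(5,-125 \right)} = - \frac{139}{27 - 64} + \left(-4 + 153 \cdot 5\right) = - \frac{139}{-37} + \left(-4 + 765\right) = \left(-139\right) \left(- \frac{1}{37}\right) + 761 = \frac{139}{37} + 761 = \frac{28296}{37}$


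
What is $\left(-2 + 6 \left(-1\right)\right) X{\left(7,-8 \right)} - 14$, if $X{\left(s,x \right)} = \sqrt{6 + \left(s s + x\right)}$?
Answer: $-14 - 8 \sqrt{47} \approx -68.845$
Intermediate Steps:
$X{\left(s,x \right)} = \sqrt{6 + x + s^{2}}$ ($X{\left(s,x \right)} = \sqrt{6 + \left(s^{2} + x\right)} = \sqrt{6 + \left(x + s^{2}\right)} = \sqrt{6 + x + s^{2}}$)
$\left(-2 + 6 \left(-1\right)\right) X{\left(7,-8 \right)} - 14 = \left(-2 + 6 \left(-1\right)\right) \sqrt{6 - 8 + 7^{2}} - 14 = \left(-2 - 6\right) \sqrt{6 - 8 + 49} - 14 = - 8 \sqrt{47} - 14 = -14 - 8 \sqrt{47}$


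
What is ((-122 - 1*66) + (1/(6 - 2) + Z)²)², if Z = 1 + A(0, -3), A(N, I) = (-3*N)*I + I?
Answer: 8755681/256 ≈ 34202.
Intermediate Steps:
A(N, I) = I - 3*I*N (A(N, I) = -3*I*N + I = I - 3*I*N)
Z = -2 (Z = 1 - 3*(1 - 3*0) = 1 - 3*(1 + 0) = 1 - 3*1 = 1 - 3 = -2)
((-122 - 1*66) + (1/(6 - 2) + Z)²)² = ((-122 - 1*66) + (1/(6 - 2) - 2)²)² = ((-122 - 66) + (1/4 - 2)²)² = (-188 + (¼ - 2)²)² = (-188 + (-7/4)²)² = (-188 + 49/16)² = (-2959/16)² = 8755681/256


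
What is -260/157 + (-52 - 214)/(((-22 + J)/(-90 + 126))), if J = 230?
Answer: -194689/4082 ≈ -47.695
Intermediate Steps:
-260/157 + (-52 - 214)/(((-22 + J)/(-90 + 126))) = -260/157 + (-52 - 214)/(((-22 + 230)/(-90 + 126))) = -260*1/157 - 266/(208/36) = -260/157 - 266/(208*(1/36)) = -260/157 - 266/52/9 = -260/157 - 266*9/52 = -260/157 - 1197/26 = -194689/4082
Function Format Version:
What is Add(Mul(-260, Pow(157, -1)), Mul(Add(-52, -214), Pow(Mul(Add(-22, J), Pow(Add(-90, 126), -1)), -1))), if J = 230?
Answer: Rational(-194689, 4082) ≈ -47.695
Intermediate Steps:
Add(Mul(-260, Pow(157, -1)), Mul(Add(-52, -214), Pow(Mul(Add(-22, J), Pow(Add(-90, 126), -1)), -1))) = Add(Mul(-260, Pow(157, -1)), Mul(Add(-52, -214), Pow(Mul(Add(-22, 230), Pow(Add(-90, 126), -1)), -1))) = Add(Mul(-260, Rational(1, 157)), Mul(-266, Pow(Mul(208, Pow(36, -1)), -1))) = Add(Rational(-260, 157), Mul(-266, Pow(Mul(208, Rational(1, 36)), -1))) = Add(Rational(-260, 157), Mul(-266, Pow(Rational(52, 9), -1))) = Add(Rational(-260, 157), Mul(-266, Rational(9, 52))) = Add(Rational(-260, 157), Rational(-1197, 26)) = Rational(-194689, 4082)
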